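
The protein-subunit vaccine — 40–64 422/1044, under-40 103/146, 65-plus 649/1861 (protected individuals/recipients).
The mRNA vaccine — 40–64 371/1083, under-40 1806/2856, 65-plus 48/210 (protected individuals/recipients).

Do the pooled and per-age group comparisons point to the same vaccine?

40–64: the protein-subunit vaccine 422/1044 = 40.4%, the mRNA vaccine 371/1083 = 34.3% → the protein-subunit vaccine
Under-40: the protein-subunit vaccine 103/146 = 70.5%, the mRNA vaccine 1806/2856 = 63.2% → the protein-subunit vaccine
65-plus: the protein-subunit vaccine 649/1861 = 34.9%, the mRNA vaccine 48/210 = 22.9% → the protein-subunit vaccine
Overall: the protein-subunit vaccine 1174/3051 = 38.5%, the mRNA vaccine 2225/4149 = 53.6% → the mRNA vaccine
The protein-subunit vaccine wins each age group but the mRNA vaccine wins overall — the comparison reverses. The protein-subunit vaccine's recipients skew toward 65-plus, which has a lower base rate.

No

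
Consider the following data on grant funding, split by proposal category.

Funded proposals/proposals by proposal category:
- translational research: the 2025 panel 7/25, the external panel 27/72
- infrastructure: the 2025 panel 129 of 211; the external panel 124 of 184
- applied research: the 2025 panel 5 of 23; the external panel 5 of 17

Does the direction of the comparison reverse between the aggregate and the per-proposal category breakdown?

No

Translational research: the 2025 panel 7/25 = 28.0%, the external panel 27/72 = 37.5% → the external panel
Infrastructure: the 2025 panel 129/211 = 61.1%, the external panel 124/184 = 67.4% → the external panel
Applied research: the 2025 panel 5/23 = 21.7%, the external panel 5/17 = 29.4% → the external panel
Overall: the 2025 panel 141/259 = 54.4%, the external panel 156/273 = 57.1% → the external panel
The external panel wins overall and in every proposal group — no reversal.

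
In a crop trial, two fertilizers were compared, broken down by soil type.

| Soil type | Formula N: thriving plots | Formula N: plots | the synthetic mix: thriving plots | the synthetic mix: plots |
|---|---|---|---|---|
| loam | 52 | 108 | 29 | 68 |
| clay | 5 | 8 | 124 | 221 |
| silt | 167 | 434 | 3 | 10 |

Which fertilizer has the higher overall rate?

Loam: Formula N 52/108 = 48.1%, the synthetic mix 29/68 = 42.6% → Formula N
Clay: Formula N 5/8 = 62.5%, the synthetic mix 124/221 = 56.1% → Formula N
Silt: Formula N 167/434 = 38.5%, the synthetic mix 3/10 = 30.0% → Formula N
Overall: Formula N 224/550 = 40.7%, the synthetic mix 156/299 = 52.2% → the synthetic mix
(Formula N wins every soil group but the synthetic mix wins overall — Formula N's plots skew toward the low-rate silt group.)

the synthetic mix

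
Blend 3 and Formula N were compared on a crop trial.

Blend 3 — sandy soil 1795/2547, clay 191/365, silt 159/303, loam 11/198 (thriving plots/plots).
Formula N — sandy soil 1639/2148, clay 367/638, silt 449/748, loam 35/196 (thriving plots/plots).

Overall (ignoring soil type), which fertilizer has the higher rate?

Sandy soil: Blend 3 1795/2547 = 70.5%, Formula N 1639/2148 = 76.3% → Formula N
Clay: Blend 3 191/365 = 52.3%, Formula N 367/638 = 57.5% → Formula N
Silt: Blend 3 159/303 = 52.5%, Formula N 449/748 = 60.0% → Formula N
Loam: Blend 3 11/198 = 5.6%, Formula N 35/196 = 17.9% → Formula N
Overall: Blend 3 2156/3413 = 63.2%, Formula N 2490/3730 = 66.8% → Formula N

Formula N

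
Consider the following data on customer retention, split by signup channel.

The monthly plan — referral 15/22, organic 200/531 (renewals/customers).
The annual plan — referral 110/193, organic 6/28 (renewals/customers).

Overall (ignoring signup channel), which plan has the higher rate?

the annual plan

Referral: the monthly plan 15/22 = 68.2%, the annual plan 110/193 = 57.0% → the monthly plan
Organic: the monthly plan 200/531 = 37.7%, the annual plan 6/28 = 21.4% → the monthly plan
Overall: the monthly plan 215/553 = 38.9%, the annual plan 116/221 = 52.5% → the annual plan
(The monthly plan wins every signup group but the annual plan wins overall — the monthly plan's customers skew toward the low-rate organic group.)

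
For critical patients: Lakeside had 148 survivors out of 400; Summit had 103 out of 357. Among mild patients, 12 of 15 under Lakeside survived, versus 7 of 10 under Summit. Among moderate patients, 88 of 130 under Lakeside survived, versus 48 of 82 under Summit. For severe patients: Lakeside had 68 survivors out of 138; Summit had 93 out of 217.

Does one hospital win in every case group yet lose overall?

No

Critical: Lakeside 148/400 = 37.0%, Summit 103/357 = 28.9% → Lakeside
Mild: Lakeside 12/15 = 80.0%, Summit 7/10 = 70.0% → Lakeside
Moderate: Lakeside 88/130 = 67.7%, Summit 48/82 = 58.5% → Lakeside
Severe: Lakeside 68/138 = 49.3%, Summit 93/217 = 42.9% → Lakeside
Overall: Lakeside 316/683 = 46.3%, Summit 251/666 = 37.7% → Lakeside
Lakeside wins overall and in every case group — no reversal.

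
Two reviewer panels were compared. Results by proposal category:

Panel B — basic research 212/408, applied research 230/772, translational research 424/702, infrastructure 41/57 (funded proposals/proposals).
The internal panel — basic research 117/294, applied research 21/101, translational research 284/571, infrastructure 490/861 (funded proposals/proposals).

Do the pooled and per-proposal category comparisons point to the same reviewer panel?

No

Basic research: Panel B 212/408 = 52.0%, the internal panel 117/294 = 39.8% → Panel B
Applied research: Panel B 230/772 = 29.8%, the internal panel 21/101 = 20.8% → Panel B
Translational research: Panel B 424/702 = 60.4%, the internal panel 284/571 = 49.7% → Panel B
Infrastructure: Panel B 41/57 = 71.9%, the internal panel 490/861 = 56.9% → Panel B
Overall: Panel B 907/1939 = 46.8%, the internal panel 912/1827 = 49.9% → the internal panel
Panel B wins each proposal group but the internal panel wins overall — the comparison reverses. Panel B's proposals skew toward applied research, which has a lower base rate.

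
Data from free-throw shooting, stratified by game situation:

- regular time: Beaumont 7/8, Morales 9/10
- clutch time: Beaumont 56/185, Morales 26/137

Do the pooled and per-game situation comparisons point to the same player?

No

Regular time: Beaumont 7/8 = 87.5%, Morales 9/10 = 90.0% → Morales
Clutch time: Beaumont 56/185 = 30.3%, Morales 26/137 = 19.0% → Beaumont
Overall: Beaumont 63/193 = 32.6%, Morales 35/147 = 23.8% → Beaumont
Neither sweeps: Beaumont wins 1 of 2 groups, Morales wins 1. Beaumont wins overall but not every group — no Simpson reversal.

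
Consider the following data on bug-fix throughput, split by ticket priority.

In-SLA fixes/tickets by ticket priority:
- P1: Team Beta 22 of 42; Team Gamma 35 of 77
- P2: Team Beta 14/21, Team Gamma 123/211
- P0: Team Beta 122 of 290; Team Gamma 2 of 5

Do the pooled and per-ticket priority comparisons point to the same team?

No

P1: Team Beta 22/42 = 52.4%, Team Gamma 35/77 = 45.5% → Team Beta
P2: Team Beta 14/21 = 66.7%, Team Gamma 123/211 = 58.3% → Team Beta
P0: Team Beta 122/290 = 42.1%, Team Gamma 2/5 = 40.0% → Team Beta
Overall: Team Beta 158/353 = 44.8%, Team Gamma 160/293 = 54.6% → Team Gamma
Team Beta wins each ticket group but Team Gamma wins overall — the comparison reverses. Team Beta's tickets skew toward P0, which has a lower base rate.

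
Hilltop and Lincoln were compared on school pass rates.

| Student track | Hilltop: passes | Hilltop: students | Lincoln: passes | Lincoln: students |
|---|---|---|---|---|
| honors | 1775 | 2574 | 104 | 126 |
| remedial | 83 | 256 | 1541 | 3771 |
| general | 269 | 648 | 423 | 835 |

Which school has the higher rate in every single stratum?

Honors: Hilltop 1775/2574 = 69.0%, Lincoln 104/126 = 82.5% → Lincoln
Remedial: Hilltop 83/256 = 32.4%, Lincoln 1541/3771 = 40.9% → Lincoln
General: Hilltop 269/648 = 41.5%, Lincoln 423/835 = 50.7% → Lincoln
Lincoln has the higher rate in all 3 groups.

Lincoln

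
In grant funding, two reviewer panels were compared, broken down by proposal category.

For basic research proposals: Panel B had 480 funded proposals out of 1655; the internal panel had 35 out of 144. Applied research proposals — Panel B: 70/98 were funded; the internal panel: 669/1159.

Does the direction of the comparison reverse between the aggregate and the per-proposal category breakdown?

Yes

Basic research: Panel B 480/1655 = 29.0%, the internal panel 35/144 = 24.3% → Panel B
Applied research: Panel B 70/98 = 71.4%, the internal panel 669/1159 = 57.7% → Panel B
Overall: Panel B 550/1753 = 31.4%, the internal panel 704/1303 = 54.0% → the internal panel
Panel B wins each proposal group but the internal panel wins overall — the comparison reverses. Panel B's proposals skew toward basic research, which has a lower base rate.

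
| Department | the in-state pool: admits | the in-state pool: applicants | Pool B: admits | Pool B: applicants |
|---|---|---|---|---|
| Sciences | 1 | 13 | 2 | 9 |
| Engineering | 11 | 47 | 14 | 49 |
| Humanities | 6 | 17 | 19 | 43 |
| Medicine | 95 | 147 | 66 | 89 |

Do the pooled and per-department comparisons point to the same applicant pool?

Sciences: the in-state pool 1/13 = 7.7%, Pool B 2/9 = 22.2% → Pool B
Engineering: the in-state pool 11/47 = 23.4%, Pool B 14/49 = 28.6% → Pool B
Humanities: the in-state pool 6/17 = 35.3%, Pool B 19/43 = 44.2% → Pool B
Medicine: the in-state pool 95/147 = 64.6%, Pool B 66/89 = 74.2% → Pool B
Overall: the in-state pool 113/224 = 50.4%, Pool B 101/190 = 53.2% → Pool B
Pool B wins overall and in every department group — no reversal.

Yes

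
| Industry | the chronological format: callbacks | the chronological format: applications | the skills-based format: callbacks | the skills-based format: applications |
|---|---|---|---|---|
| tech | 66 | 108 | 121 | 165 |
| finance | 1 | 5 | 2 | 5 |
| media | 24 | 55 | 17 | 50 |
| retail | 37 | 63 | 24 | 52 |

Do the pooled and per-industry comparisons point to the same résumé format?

Tech: the chronological format 66/108 = 61.1%, the skills-based format 121/165 = 73.3% → the skills-based format
Finance: the chronological format 1/5 = 20.0%, the skills-based format 2/5 = 40.0% → the skills-based format
Media: the chronological format 24/55 = 43.6%, the skills-based format 17/50 = 34.0% → the chronological format
Retail: the chronological format 37/63 = 58.7%, the skills-based format 24/52 = 46.2% → the chronological format
Overall: the chronological format 128/231 = 55.4%, the skills-based format 164/272 = 60.3% → the skills-based format
Neither sweeps: the chronological format wins 2 of 4 groups, the skills-based format wins 2. The skills-based format wins overall but not every group — no Simpson reversal.

No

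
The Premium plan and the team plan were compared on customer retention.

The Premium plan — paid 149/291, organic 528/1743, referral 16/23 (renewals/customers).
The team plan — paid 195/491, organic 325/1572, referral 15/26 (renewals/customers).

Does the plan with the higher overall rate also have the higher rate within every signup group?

Yes

Paid: the Premium plan 149/291 = 51.2%, the team plan 195/491 = 39.7% → the Premium plan
Organic: the Premium plan 528/1743 = 30.3%, the team plan 325/1572 = 20.7% → the Premium plan
Referral: the Premium plan 16/23 = 69.6%, the team plan 15/26 = 57.7% → the Premium plan
Overall: the Premium plan 693/2057 = 33.7%, the team plan 535/2089 = 25.6% → the Premium plan
The Premium plan wins overall and in every signup group — no reversal.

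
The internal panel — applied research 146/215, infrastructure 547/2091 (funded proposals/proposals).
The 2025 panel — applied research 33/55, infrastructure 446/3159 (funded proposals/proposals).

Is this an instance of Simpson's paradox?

No

Applied research: the internal panel 146/215 = 67.9%, the 2025 panel 33/55 = 60.0% → the internal panel
Infrastructure: the internal panel 547/2091 = 26.2%, the 2025 panel 446/3159 = 14.1% → the internal panel
Overall: the internal panel 693/2306 = 30.1%, the 2025 panel 479/3214 = 14.9% → the internal panel
The internal panel wins overall and in every proposal group — no reversal.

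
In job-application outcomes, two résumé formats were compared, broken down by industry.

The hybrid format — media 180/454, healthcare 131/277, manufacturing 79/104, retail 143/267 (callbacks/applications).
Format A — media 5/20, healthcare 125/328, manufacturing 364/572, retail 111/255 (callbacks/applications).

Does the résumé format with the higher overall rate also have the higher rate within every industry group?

Media: the hybrid format 180/454 = 39.6%, Format A 5/20 = 25.0% → the hybrid format
Healthcare: the hybrid format 131/277 = 47.3%, Format A 125/328 = 38.1% → the hybrid format
Manufacturing: the hybrid format 79/104 = 76.0%, Format A 364/572 = 63.6% → the hybrid format
Retail: the hybrid format 143/267 = 53.6%, Format A 111/255 = 43.5% → the hybrid format
Overall: the hybrid format 533/1102 = 48.4%, Format A 605/1175 = 51.5% → Format A
The hybrid format wins each industry group but Format A wins overall — the comparison reverses. The hybrid format's applications skew toward media, which has a lower base rate.

No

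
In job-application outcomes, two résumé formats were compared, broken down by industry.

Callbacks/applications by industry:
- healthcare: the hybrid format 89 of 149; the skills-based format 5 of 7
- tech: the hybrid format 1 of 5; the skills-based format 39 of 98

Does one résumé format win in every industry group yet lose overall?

Yes

Healthcare: the hybrid format 89/149 = 59.7%, the skills-based format 5/7 = 71.4% → the skills-based format
Tech: the hybrid format 1/5 = 20.0%, the skills-based format 39/98 = 39.8% → the skills-based format
Overall: the hybrid format 90/154 = 58.4%, the skills-based format 44/105 = 41.9% → the hybrid format
The skills-based format wins each industry group but the hybrid format wins overall — the comparison reverses. The skills-based format's applications skew toward tech, which has a lower base rate.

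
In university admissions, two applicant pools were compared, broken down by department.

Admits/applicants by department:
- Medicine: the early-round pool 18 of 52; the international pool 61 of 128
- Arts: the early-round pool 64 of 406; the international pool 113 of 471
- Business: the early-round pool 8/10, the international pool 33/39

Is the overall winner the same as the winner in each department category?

Medicine: the early-round pool 18/52 = 34.6%, the international pool 61/128 = 47.7% → the international pool
Arts: the early-round pool 64/406 = 15.8%, the international pool 113/471 = 24.0% → the international pool
Business: the early-round pool 8/10 = 80.0%, the international pool 33/39 = 84.6% → the international pool
Overall: the early-round pool 90/468 = 19.2%, the international pool 207/638 = 32.4% → the international pool
The international pool wins overall and in every department group — no reversal.

Yes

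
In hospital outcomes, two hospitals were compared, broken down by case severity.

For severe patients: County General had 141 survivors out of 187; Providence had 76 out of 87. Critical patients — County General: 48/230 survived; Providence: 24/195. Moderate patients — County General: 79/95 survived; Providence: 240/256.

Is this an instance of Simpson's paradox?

Severe: County General 141/187 = 75.4%, Providence 76/87 = 87.4% → Providence
Critical: County General 48/230 = 20.9%, Providence 24/195 = 12.3% → County General
Moderate: County General 79/95 = 83.2%, Providence 240/256 = 93.8% → Providence
Overall: County General 268/512 = 52.3%, Providence 340/538 = 63.2% → Providence
Neither sweeps: County General wins 1 of 3 groups, Providence wins 2. Providence wins overall but not every group — no Simpson reversal.

No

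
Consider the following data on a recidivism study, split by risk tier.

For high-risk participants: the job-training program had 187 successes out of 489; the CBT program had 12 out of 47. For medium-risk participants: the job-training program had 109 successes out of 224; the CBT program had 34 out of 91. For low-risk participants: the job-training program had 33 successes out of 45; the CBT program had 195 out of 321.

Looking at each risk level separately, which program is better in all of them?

High-risk: the job-training program 187/489 = 38.2%, the CBT program 12/47 = 25.5% → the job-training program
Medium-risk: the job-training program 109/224 = 48.7%, the CBT program 34/91 = 37.4% → the job-training program
Low-risk: the job-training program 33/45 = 73.3%, the CBT program 195/321 = 60.7% → the job-training program
The job-training program has the higher rate in all 3 groups.

the job-training program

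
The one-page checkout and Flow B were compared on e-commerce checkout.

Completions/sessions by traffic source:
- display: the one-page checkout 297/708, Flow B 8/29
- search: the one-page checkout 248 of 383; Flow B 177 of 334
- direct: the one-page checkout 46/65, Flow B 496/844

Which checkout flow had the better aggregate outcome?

Flow B

Display: the one-page checkout 297/708 = 41.9%, Flow B 8/29 = 27.6% → the one-page checkout
Search: the one-page checkout 248/383 = 64.8%, Flow B 177/334 = 53.0% → the one-page checkout
Direct: the one-page checkout 46/65 = 70.8%, Flow B 496/844 = 58.8% → the one-page checkout
Overall: the one-page checkout 591/1156 = 51.1%, Flow B 681/1207 = 56.4% → Flow B
(The one-page checkout wins every traffic group but Flow B wins overall — the one-page checkout's sessions skew toward the low-rate display group.)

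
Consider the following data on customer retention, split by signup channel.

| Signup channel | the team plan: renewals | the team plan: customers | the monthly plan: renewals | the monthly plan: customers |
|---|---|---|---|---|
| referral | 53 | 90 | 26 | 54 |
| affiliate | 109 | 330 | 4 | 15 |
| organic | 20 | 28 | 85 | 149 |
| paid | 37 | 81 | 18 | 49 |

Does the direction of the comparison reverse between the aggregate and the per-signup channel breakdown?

Referral: the team plan 53/90 = 58.9%, the monthly plan 26/54 = 48.1% → the team plan
Affiliate: the team plan 109/330 = 33.0%, the monthly plan 4/15 = 26.7% → the team plan
Organic: the team plan 20/28 = 71.4%, the monthly plan 85/149 = 57.0% → the team plan
Paid: the team plan 37/81 = 45.7%, the monthly plan 18/49 = 36.7% → the team plan
Overall: the team plan 219/529 = 41.4%, the monthly plan 133/267 = 49.8% → the monthly plan
The team plan wins each signup group but the monthly plan wins overall — the comparison reverses. The team plan's customers skew toward affiliate, which has a lower base rate.

Yes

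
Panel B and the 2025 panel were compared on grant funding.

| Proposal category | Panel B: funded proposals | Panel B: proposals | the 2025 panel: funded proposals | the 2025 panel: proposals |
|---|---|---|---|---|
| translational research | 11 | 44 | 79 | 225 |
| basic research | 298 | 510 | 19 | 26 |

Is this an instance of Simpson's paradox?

Yes

Translational research: Panel B 11/44 = 25.0%, the 2025 panel 79/225 = 35.1% → the 2025 panel
Basic research: Panel B 298/510 = 58.4%, the 2025 panel 19/26 = 73.1% → the 2025 panel
Overall: Panel B 309/554 = 55.8%, the 2025 panel 98/251 = 39.0% → Panel B
The 2025 panel wins each proposal group but Panel B wins overall — the comparison reverses. The 2025 panel's proposals skew toward translational research, which has a lower base rate.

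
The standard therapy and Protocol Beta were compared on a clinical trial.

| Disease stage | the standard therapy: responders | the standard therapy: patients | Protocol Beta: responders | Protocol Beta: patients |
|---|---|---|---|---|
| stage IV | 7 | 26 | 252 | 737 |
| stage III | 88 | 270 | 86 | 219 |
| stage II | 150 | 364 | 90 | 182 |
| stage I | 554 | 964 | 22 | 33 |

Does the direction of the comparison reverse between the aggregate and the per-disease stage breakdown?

Yes

Stage IV: the standard therapy 7/26 = 26.9%, Protocol Beta 252/737 = 34.2% → Protocol Beta
Stage III: the standard therapy 88/270 = 32.6%, Protocol Beta 86/219 = 39.3% → Protocol Beta
Stage II: the standard therapy 150/364 = 41.2%, Protocol Beta 90/182 = 49.5% → Protocol Beta
Stage I: the standard therapy 554/964 = 57.5%, Protocol Beta 22/33 = 66.7% → Protocol Beta
Overall: the standard therapy 799/1624 = 49.2%, Protocol Beta 450/1171 = 38.4% → the standard therapy
Protocol Beta wins each disease group but the standard therapy wins overall — the comparison reverses. Protocol Beta's patients skew toward stage IV, which has a lower base rate.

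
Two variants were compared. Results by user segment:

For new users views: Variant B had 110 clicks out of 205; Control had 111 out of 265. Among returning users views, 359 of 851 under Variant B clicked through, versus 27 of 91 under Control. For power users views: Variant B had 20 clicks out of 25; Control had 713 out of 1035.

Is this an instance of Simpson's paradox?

Yes

New users: Variant B 110/205 = 53.7%, Control 111/265 = 41.9% → Variant B
Returning users: Variant B 359/851 = 42.2%, Control 27/91 = 29.7% → Variant B
Power users: Variant B 20/25 = 80.0%, Control 713/1035 = 68.9% → Variant B
Overall: Variant B 489/1081 = 45.2%, Control 851/1391 = 61.2% → Control
Variant B wins each user group but Control wins overall — the comparison reverses. Variant B's views skew toward returning users, which has a lower base rate.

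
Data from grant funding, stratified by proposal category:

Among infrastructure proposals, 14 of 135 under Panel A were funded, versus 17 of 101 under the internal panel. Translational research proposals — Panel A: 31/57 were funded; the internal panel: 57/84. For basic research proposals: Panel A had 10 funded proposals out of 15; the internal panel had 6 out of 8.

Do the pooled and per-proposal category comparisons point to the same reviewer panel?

Yes

Infrastructure: Panel A 14/135 = 10.4%, the internal panel 17/101 = 16.8% → the internal panel
Translational research: Panel A 31/57 = 54.4%, the internal panel 57/84 = 67.9% → the internal panel
Basic research: Panel A 10/15 = 66.7%, the internal panel 6/8 = 75.0% → the internal panel
Overall: Panel A 55/207 = 26.6%, the internal panel 80/193 = 41.5% → the internal panel
The internal panel wins overall and in every proposal group — no reversal.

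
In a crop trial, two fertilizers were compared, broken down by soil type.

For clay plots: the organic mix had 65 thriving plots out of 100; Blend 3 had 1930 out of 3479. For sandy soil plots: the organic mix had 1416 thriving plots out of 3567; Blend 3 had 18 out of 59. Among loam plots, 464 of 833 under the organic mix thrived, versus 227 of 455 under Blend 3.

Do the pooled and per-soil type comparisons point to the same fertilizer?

No

Clay: the organic mix 65/100 = 65.0%, Blend 3 1930/3479 = 55.5% → the organic mix
Sandy soil: the organic mix 1416/3567 = 39.7%, Blend 3 18/59 = 30.5% → the organic mix
Loam: the organic mix 464/833 = 55.7%, Blend 3 227/455 = 49.9% → the organic mix
Overall: the organic mix 1945/4500 = 43.2%, Blend 3 2175/3993 = 54.5% → Blend 3
The organic mix wins each soil group but Blend 3 wins overall — the comparison reverses. The organic mix's plots skew toward sandy soil, which has a lower base rate.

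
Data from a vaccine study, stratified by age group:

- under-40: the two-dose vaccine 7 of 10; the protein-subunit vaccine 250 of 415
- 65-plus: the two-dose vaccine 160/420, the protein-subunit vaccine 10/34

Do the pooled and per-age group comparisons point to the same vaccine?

Under-40: the two-dose vaccine 7/10 = 70.0%, the protein-subunit vaccine 250/415 = 60.2% → the two-dose vaccine
65-plus: the two-dose vaccine 160/420 = 38.1%, the protein-subunit vaccine 10/34 = 29.4% → the two-dose vaccine
Overall: the two-dose vaccine 167/430 = 38.8%, the protein-subunit vaccine 260/449 = 57.9% → the protein-subunit vaccine
The two-dose vaccine wins each age group but the protein-subunit vaccine wins overall — the comparison reverses. The two-dose vaccine's recipients skew toward 65-plus, which has a lower base rate.

No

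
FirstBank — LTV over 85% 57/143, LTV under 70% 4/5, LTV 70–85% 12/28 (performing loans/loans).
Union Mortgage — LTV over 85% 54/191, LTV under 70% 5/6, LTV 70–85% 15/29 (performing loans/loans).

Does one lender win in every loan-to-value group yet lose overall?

No

LTV over 85%: FirstBank 57/143 = 39.9%, Union Mortgage 54/191 = 28.3% → FirstBank
LTV under 70%: FirstBank 4/5 = 80.0%, Union Mortgage 5/6 = 83.3% → Union Mortgage
LTV 70–85%: FirstBank 12/28 = 42.9%, Union Mortgage 15/29 = 51.7% → Union Mortgage
Overall: FirstBank 73/176 = 41.5%, Union Mortgage 74/226 = 32.7% → FirstBank
Neither sweeps: FirstBank wins 1 of 3 groups, Union Mortgage wins 2. FirstBank wins overall but not every group — no Simpson reversal.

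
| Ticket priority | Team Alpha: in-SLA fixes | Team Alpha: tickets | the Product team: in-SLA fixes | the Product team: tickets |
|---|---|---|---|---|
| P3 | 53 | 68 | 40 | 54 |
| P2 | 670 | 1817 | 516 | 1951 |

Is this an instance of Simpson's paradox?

P3: Team Alpha 53/68 = 77.9%, the Product team 40/54 = 74.1% → Team Alpha
P2: Team Alpha 670/1817 = 36.9%, the Product team 516/1951 = 26.4% → Team Alpha
Overall: Team Alpha 723/1885 = 38.4%, the Product team 556/2005 = 27.7% → Team Alpha
Team Alpha wins overall and in every ticket group — no reversal.

No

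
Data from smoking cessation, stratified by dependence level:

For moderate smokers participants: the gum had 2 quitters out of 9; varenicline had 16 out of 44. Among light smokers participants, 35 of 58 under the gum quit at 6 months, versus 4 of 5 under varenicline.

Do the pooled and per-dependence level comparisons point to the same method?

No

Moderate smokers: the gum 2/9 = 22.2%, varenicline 16/44 = 36.4% → varenicline
Light smokers: the gum 35/58 = 60.3%, varenicline 4/5 = 80.0% → varenicline
Overall: the gum 37/67 = 55.2%, varenicline 20/49 = 40.8% → the gum
Varenicline wins each dependence group but the gum wins overall — the comparison reverses. Varenicline's participants skew toward moderate smokers, which has a lower base rate.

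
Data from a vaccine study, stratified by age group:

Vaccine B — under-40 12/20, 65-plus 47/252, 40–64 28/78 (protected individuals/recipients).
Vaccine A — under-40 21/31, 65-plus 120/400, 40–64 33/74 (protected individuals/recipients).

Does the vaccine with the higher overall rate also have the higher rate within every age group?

Yes

Under-40: Vaccine B 12/20 = 60.0%, Vaccine A 21/31 = 67.7% → Vaccine A
65-plus: Vaccine B 47/252 = 18.7%, Vaccine A 120/400 = 30.0% → Vaccine A
40–64: Vaccine B 28/78 = 35.9%, Vaccine A 33/74 = 44.6% → Vaccine A
Overall: Vaccine B 87/350 = 24.9%, Vaccine A 174/505 = 34.5% → Vaccine A
Vaccine A wins overall and in every age group — no reversal.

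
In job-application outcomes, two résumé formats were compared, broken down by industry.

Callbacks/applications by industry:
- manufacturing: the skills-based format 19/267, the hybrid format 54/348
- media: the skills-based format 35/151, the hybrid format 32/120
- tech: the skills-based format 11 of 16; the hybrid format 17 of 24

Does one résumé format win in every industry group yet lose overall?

Manufacturing: the skills-based format 19/267 = 7.1%, the hybrid format 54/348 = 15.5% → the hybrid format
Media: the skills-based format 35/151 = 23.2%, the hybrid format 32/120 = 26.7% → the hybrid format
Tech: the skills-based format 11/16 = 68.8%, the hybrid format 17/24 = 70.8% → the hybrid format
Overall: the skills-based format 65/434 = 15.0%, the hybrid format 103/492 = 20.9% → the hybrid format
The hybrid format wins overall and in every industry group — no reversal.

No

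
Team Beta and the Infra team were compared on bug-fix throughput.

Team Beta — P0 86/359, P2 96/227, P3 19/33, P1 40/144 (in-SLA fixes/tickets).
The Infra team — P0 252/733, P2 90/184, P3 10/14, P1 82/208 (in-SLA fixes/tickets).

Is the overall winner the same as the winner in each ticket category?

Yes

P0: Team Beta 86/359 = 24.0%, the Infra team 252/733 = 34.4% → the Infra team
P2: Team Beta 96/227 = 42.3%, the Infra team 90/184 = 48.9% → the Infra team
P3: Team Beta 19/33 = 57.6%, the Infra team 10/14 = 71.4% → the Infra team
P1: Team Beta 40/144 = 27.8%, the Infra team 82/208 = 39.4% → the Infra team
Overall: Team Beta 241/763 = 31.6%, the Infra team 434/1139 = 38.1% → the Infra team
The Infra team wins overall and in every ticket group — no reversal.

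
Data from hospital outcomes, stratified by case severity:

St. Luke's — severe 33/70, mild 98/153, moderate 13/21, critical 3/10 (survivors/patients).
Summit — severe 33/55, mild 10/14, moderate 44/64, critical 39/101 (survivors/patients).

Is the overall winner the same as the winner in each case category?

No

Severe: St. Luke's 33/70 = 47.1%, Summit 33/55 = 60.0% → Summit
Mild: St. Luke's 98/153 = 64.1%, Summit 10/14 = 71.4% → Summit
Moderate: St. Luke's 13/21 = 61.9%, Summit 44/64 = 68.8% → Summit
Critical: St. Luke's 3/10 = 30.0%, Summit 39/101 = 38.6% → Summit
Overall: St. Luke's 147/254 = 57.9%, Summit 126/234 = 53.8% → St. Luke's
Summit wins each case group but St. Luke's wins overall — the comparison reverses. Summit's patients skew toward critical, which has a lower base rate.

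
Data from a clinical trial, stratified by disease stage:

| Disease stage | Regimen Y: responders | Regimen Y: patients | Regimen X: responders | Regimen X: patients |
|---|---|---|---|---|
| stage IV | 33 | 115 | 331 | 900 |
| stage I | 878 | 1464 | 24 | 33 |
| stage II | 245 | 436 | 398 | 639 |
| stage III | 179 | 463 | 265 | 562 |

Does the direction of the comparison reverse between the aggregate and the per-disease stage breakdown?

Stage IV: Regimen Y 33/115 = 28.7%, Regimen X 331/900 = 36.8% → Regimen X
Stage I: Regimen Y 878/1464 = 60.0%, Regimen X 24/33 = 72.7% → Regimen X
Stage II: Regimen Y 245/436 = 56.2%, Regimen X 398/639 = 62.3% → Regimen X
Stage III: Regimen Y 179/463 = 38.7%, Regimen X 265/562 = 47.2% → Regimen X
Overall: Regimen Y 1335/2478 = 53.9%, Regimen X 1018/2134 = 47.7% → Regimen Y
Regimen X wins each disease group but Regimen Y wins overall — the comparison reverses. Regimen X's patients skew toward stage IV, which has a lower base rate.

Yes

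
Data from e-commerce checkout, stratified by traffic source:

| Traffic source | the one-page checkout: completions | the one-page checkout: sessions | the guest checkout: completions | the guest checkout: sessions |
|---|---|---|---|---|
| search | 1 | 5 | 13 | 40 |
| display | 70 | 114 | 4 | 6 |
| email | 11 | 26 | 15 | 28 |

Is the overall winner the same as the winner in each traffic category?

No

Search: the one-page checkout 1/5 = 20.0%, the guest checkout 13/40 = 32.5% → the guest checkout
Display: the one-page checkout 70/114 = 61.4%, the guest checkout 4/6 = 66.7% → the guest checkout
Email: the one-page checkout 11/26 = 42.3%, the guest checkout 15/28 = 53.6% → the guest checkout
Overall: the one-page checkout 82/145 = 56.6%, the guest checkout 32/74 = 43.2% → the one-page checkout
The guest checkout wins each traffic group but the one-page checkout wins overall — the comparison reverses. The guest checkout's sessions skew toward search, which has a lower base rate.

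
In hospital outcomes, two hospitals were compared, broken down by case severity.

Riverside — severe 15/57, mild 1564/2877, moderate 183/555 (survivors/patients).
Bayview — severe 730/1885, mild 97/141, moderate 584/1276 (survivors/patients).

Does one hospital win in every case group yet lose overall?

Severe: Riverside 15/57 = 26.3%, Bayview 730/1885 = 38.7% → Bayview
Mild: Riverside 1564/2877 = 54.4%, Bayview 97/141 = 68.8% → Bayview
Moderate: Riverside 183/555 = 33.0%, Bayview 584/1276 = 45.8% → Bayview
Overall: Riverside 1762/3489 = 50.5%, Bayview 1411/3302 = 42.7% → Riverside
Bayview wins each case group but Riverside wins overall — the comparison reverses. Bayview's patients skew toward severe, which has a lower base rate.

Yes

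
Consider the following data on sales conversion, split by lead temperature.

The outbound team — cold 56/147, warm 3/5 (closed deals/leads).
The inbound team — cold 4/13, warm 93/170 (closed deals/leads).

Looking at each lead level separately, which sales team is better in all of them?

the outbound team

Cold: the outbound team 56/147 = 38.1%, the inbound team 4/13 = 30.8% → the outbound team
Warm: the outbound team 3/5 = 60.0%, the inbound team 93/170 = 54.7% → the outbound team
The outbound team has the higher rate in both groups.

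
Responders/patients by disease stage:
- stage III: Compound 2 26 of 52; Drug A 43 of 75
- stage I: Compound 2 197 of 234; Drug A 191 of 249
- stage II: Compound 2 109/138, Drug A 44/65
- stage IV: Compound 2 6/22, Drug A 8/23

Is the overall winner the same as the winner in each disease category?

Stage III: Compound 2 26/52 = 50.0%, Drug A 43/75 = 57.3% → Drug A
Stage I: Compound 2 197/234 = 84.2%, Drug A 191/249 = 76.7% → Compound 2
Stage II: Compound 2 109/138 = 79.0%, Drug A 44/65 = 67.7% → Compound 2
Stage IV: Compound 2 6/22 = 27.3%, Drug A 8/23 = 34.8% → Drug A
Overall: Compound 2 338/446 = 75.8%, Drug A 286/412 = 69.4% → Compound 2
Neither sweeps: Compound 2 wins 2 of 4 groups, Drug A wins 2. Compound 2 wins overall but not every group — no Simpson reversal.

No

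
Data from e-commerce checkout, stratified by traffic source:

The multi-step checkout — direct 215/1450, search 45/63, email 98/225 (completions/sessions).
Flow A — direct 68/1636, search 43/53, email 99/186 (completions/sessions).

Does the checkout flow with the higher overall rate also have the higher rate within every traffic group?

Direct: the multi-step checkout 215/1450 = 14.8%, Flow A 68/1636 = 4.2% → the multi-step checkout
Search: the multi-step checkout 45/63 = 71.4%, Flow A 43/53 = 81.1% → Flow A
Email: the multi-step checkout 98/225 = 43.6%, Flow A 99/186 = 53.2% → Flow A
Overall: the multi-step checkout 358/1738 = 20.6%, Flow A 210/1875 = 11.2% → the multi-step checkout
Neither sweeps: the multi-step checkout wins 1 of 3 groups, Flow A wins 2. The multi-step checkout wins overall but not every group — no Simpson reversal.

No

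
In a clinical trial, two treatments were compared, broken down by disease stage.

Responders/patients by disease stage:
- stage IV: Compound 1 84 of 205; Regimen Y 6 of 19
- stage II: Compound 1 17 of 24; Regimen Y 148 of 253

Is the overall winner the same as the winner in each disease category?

Stage IV: Compound 1 84/205 = 41.0%, Regimen Y 6/19 = 31.6% → Compound 1
Stage II: Compound 1 17/24 = 70.8%, Regimen Y 148/253 = 58.5% → Compound 1
Overall: Compound 1 101/229 = 44.1%, Regimen Y 154/272 = 56.6% → Regimen Y
Compound 1 wins each disease group but Regimen Y wins overall — the comparison reverses. Compound 1's patients skew toward stage IV, which has a lower base rate.

No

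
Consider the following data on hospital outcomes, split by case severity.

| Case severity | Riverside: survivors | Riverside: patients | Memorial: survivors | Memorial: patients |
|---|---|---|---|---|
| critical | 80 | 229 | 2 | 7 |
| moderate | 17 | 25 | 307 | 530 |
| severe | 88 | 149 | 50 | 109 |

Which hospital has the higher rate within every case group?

Critical: Riverside 80/229 = 34.9%, Memorial 2/7 = 28.6% → Riverside
Moderate: Riverside 17/25 = 68.0%, Memorial 307/530 = 57.9% → Riverside
Severe: Riverside 88/149 = 59.1%, Memorial 50/109 = 45.9% → Riverside
Riverside has the higher rate in all 3 groups.

Riverside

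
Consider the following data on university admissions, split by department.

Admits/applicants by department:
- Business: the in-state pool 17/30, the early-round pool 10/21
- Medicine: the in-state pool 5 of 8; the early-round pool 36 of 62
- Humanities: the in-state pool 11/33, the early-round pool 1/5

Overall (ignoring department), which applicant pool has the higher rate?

the early-round pool

Business: the in-state pool 17/30 = 56.7%, the early-round pool 10/21 = 47.6% → the in-state pool
Medicine: the in-state pool 5/8 = 62.5%, the early-round pool 36/62 = 58.1% → the in-state pool
Humanities: the in-state pool 11/33 = 33.3%, the early-round pool 1/5 = 20.0% → the in-state pool
Overall: the in-state pool 33/71 = 46.5%, the early-round pool 47/88 = 53.4% → the early-round pool
(The in-state pool wins every department group but the early-round pool wins overall — the in-state pool's applicants skew toward the low-rate Humanities group.)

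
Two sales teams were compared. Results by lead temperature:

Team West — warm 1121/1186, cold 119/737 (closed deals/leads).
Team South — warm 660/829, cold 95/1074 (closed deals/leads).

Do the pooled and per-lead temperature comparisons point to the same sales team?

Warm: Team West 1121/1186 = 94.5%, Team South 660/829 = 79.6% → Team West
Cold: Team West 119/737 = 16.1%, Team South 95/1074 = 8.8% → Team West
Overall: Team West 1240/1923 = 64.5%, Team South 755/1903 = 39.7% → Team West
Team West wins overall and in every lead group — no reversal.

Yes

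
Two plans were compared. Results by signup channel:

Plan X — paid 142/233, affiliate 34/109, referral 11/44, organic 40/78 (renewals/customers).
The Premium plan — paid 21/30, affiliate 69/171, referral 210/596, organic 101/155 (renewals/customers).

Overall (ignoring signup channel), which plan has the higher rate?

Plan X

Paid: Plan X 142/233 = 60.9%, the Premium plan 21/30 = 70.0% → the Premium plan
Affiliate: Plan X 34/109 = 31.2%, the Premium plan 69/171 = 40.4% → the Premium plan
Referral: Plan X 11/44 = 25.0%, the Premium plan 210/596 = 35.2% → the Premium plan
Organic: Plan X 40/78 = 51.3%, the Premium plan 101/155 = 65.2% → the Premium plan
Overall: Plan X 227/464 = 48.9%, the Premium plan 401/952 = 42.1% → Plan X
(The Premium plan wins every signup group but Plan X wins overall — the Premium plan's customers skew toward the low-rate referral group.)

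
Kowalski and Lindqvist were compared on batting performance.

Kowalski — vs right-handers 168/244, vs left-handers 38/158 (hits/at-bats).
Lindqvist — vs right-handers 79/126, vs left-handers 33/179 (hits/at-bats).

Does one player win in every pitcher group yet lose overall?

Vs right-handers: Kowalski 168/244 = 68.9%, Lindqvist 79/126 = 62.7% → Kowalski
Vs left-handers: Kowalski 38/158 = 24.1%, Lindqvist 33/179 = 18.4% → Kowalski
Overall: Kowalski 206/402 = 51.2%, Lindqvist 112/305 = 36.7% → Kowalski
Kowalski wins overall and in every pitcher group — no reversal.

No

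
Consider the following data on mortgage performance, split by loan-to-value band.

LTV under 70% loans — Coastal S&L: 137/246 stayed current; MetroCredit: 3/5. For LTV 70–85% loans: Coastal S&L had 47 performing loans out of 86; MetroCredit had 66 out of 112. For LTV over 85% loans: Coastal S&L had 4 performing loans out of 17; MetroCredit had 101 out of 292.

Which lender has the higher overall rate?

LTV under 70%: Coastal S&L 137/246 = 55.7%, MetroCredit 3/5 = 60.0% → MetroCredit
LTV 70–85%: Coastal S&L 47/86 = 54.7%, MetroCredit 66/112 = 58.9% → MetroCredit
LTV over 85%: Coastal S&L 4/17 = 23.5%, MetroCredit 101/292 = 34.6% → MetroCredit
Overall: Coastal S&L 188/349 = 53.9%, MetroCredit 170/409 = 41.6% → Coastal S&L
(MetroCredit wins every loan-to-value group but Coastal S&L wins overall — MetroCredit's loans skew toward the low-rate LTV over 85% group.)

Coastal S&L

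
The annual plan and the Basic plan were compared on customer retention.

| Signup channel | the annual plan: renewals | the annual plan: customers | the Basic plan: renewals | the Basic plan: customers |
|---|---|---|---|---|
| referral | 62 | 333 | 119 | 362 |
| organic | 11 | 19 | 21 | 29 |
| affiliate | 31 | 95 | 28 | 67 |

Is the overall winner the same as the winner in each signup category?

Referral: the annual plan 62/333 = 18.6%, the Basic plan 119/362 = 32.9% → the Basic plan
Organic: the annual plan 11/19 = 57.9%, the Basic plan 21/29 = 72.4% → the Basic plan
Affiliate: the annual plan 31/95 = 32.6%, the Basic plan 28/67 = 41.8% → the Basic plan
Overall: the annual plan 104/447 = 23.3%, the Basic plan 168/458 = 36.7% → the Basic plan
The Basic plan wins overall and in every signup group — no reversal.

Yes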